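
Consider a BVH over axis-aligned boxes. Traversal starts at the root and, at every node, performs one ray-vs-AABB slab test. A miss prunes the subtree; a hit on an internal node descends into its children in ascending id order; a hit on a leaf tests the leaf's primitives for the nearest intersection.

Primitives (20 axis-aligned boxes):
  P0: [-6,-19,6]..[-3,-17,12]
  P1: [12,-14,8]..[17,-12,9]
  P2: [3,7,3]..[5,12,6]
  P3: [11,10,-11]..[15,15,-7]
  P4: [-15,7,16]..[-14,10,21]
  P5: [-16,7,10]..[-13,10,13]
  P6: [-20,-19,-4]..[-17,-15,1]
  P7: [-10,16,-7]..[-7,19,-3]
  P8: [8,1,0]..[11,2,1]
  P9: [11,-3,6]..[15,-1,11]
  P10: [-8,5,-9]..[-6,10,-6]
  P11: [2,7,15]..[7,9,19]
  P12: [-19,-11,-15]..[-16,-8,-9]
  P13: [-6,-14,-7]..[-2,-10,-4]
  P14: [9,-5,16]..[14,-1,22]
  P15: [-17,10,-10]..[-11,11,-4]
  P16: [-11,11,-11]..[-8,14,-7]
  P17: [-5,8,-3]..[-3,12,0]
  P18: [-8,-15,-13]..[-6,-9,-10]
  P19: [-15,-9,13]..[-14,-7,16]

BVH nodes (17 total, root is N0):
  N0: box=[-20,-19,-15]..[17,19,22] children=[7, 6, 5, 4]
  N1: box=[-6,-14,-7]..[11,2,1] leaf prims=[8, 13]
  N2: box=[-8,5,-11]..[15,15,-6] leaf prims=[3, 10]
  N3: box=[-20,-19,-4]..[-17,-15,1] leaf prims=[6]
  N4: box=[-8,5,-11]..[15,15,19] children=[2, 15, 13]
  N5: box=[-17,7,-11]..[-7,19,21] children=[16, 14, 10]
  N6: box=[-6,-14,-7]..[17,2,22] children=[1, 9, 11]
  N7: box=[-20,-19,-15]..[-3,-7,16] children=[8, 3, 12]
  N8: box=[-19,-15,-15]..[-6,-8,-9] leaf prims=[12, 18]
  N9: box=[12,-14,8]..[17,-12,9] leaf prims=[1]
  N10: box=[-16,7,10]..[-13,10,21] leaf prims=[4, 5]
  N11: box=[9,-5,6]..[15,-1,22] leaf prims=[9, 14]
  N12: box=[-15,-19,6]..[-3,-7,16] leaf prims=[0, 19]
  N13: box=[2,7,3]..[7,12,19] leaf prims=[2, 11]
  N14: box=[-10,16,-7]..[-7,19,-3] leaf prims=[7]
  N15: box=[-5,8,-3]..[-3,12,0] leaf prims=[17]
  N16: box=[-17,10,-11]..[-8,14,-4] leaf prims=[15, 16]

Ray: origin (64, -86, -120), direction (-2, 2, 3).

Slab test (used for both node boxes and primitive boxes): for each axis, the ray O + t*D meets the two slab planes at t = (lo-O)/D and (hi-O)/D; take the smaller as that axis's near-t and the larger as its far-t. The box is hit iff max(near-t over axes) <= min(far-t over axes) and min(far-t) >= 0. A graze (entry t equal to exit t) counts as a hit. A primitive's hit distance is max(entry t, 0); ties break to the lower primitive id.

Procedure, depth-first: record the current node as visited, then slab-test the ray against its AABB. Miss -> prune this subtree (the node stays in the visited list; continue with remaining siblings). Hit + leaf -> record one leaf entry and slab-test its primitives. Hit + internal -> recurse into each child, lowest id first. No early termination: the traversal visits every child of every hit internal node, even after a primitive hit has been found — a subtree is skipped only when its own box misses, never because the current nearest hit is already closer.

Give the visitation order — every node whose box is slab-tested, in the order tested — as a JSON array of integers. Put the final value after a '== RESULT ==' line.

Walk:
N0 x:[47/2,42] y:[67/2,105/2] z:[35,142/3] -> hit [35,42], descend [4, 5, 6, 7]
  N4 x:[49/2,36] y:[91/2,101/2] z:[109/3,139/3] -> miss, prune
  N5 x:[71/2,81/2] y:[93/2,105/2] z:[109/3,47] -> miss, prune
  N6 x:[47/2,35] y:[36,44] z:[113/3,142/3] -> miss, prune
  N7 x:[67/2,42] y:[67/2,79/2] z:[35,136/3] -> hit [35,79/2], descend [3, 8, 12]
    N3 x:[81/2,42] y:[67/2,71/2] z:[116/3,121/3] -> miss, prune
    N8 x:[35,83/2] y:[71/2,39] z:[35,37] -> hit [71/2,37] leaf, test {P12(miss), P18@t=107/3}
    N12 x:[67/2,79/2] y:[67/2,79/2] z:[42,136/3] -> miss, prune

8 AABB tests over nodes [0, 4, 5, 6, 7, 3, 8, 12]; 1 leaf entered; closest P18.

== RESULT ==
[0, 4, 5, 6, 7, 3, 8, 12]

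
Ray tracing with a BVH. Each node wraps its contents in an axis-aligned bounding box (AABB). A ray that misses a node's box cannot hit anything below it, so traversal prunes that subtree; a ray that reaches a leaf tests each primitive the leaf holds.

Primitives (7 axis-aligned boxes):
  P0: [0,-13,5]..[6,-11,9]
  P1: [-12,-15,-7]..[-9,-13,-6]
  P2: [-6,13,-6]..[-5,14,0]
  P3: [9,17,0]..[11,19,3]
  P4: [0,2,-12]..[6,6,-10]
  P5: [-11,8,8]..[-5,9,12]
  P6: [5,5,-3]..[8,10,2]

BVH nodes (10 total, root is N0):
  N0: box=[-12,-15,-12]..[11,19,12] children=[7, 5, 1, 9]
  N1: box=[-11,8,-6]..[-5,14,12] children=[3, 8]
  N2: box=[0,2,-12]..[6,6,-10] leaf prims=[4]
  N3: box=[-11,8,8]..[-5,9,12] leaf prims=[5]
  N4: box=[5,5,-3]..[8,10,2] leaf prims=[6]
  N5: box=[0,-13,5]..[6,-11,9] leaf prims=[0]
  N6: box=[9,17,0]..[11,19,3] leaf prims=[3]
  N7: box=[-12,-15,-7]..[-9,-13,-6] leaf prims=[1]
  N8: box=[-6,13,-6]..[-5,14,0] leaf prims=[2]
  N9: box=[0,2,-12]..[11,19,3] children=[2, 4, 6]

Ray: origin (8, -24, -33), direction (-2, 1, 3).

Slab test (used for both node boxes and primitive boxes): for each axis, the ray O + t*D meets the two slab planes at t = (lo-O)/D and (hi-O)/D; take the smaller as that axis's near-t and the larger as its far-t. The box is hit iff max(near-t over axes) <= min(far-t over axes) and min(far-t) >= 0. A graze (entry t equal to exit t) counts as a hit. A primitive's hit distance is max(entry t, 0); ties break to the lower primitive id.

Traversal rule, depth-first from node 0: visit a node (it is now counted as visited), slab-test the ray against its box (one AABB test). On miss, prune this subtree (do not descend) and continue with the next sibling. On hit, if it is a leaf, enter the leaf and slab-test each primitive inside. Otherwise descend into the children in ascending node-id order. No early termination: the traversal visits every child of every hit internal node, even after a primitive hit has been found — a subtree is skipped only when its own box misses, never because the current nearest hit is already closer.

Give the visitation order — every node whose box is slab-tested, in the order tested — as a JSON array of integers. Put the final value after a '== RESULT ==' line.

Trace the traversal:
N0 x:[-3/2,10] y:[9,43] z:[7,15] -> hit [9,10], descend [1, 5, 7, 9]
  N1 x:[13/2,19/2] y:[32,38] z:[9,15] -> miss, prune
  N5 x:[1,4] y:[11,13] z:[38/3,14] -> miss, prune
  N7 x:[17/2,10] y:[9,11] z:[26/3,9] -> hit [9,9] leaf, test {P1@t=9}
  N9 x:[-3/2,4] y:[26,43] z:[7,12] -> miss, prune

Visited [0, 1, 5, 7, 9]. Tests: 5 box, 1 leaf. Nearest: P1.

== RESULT ==
[0, 1, 5, 7, 9]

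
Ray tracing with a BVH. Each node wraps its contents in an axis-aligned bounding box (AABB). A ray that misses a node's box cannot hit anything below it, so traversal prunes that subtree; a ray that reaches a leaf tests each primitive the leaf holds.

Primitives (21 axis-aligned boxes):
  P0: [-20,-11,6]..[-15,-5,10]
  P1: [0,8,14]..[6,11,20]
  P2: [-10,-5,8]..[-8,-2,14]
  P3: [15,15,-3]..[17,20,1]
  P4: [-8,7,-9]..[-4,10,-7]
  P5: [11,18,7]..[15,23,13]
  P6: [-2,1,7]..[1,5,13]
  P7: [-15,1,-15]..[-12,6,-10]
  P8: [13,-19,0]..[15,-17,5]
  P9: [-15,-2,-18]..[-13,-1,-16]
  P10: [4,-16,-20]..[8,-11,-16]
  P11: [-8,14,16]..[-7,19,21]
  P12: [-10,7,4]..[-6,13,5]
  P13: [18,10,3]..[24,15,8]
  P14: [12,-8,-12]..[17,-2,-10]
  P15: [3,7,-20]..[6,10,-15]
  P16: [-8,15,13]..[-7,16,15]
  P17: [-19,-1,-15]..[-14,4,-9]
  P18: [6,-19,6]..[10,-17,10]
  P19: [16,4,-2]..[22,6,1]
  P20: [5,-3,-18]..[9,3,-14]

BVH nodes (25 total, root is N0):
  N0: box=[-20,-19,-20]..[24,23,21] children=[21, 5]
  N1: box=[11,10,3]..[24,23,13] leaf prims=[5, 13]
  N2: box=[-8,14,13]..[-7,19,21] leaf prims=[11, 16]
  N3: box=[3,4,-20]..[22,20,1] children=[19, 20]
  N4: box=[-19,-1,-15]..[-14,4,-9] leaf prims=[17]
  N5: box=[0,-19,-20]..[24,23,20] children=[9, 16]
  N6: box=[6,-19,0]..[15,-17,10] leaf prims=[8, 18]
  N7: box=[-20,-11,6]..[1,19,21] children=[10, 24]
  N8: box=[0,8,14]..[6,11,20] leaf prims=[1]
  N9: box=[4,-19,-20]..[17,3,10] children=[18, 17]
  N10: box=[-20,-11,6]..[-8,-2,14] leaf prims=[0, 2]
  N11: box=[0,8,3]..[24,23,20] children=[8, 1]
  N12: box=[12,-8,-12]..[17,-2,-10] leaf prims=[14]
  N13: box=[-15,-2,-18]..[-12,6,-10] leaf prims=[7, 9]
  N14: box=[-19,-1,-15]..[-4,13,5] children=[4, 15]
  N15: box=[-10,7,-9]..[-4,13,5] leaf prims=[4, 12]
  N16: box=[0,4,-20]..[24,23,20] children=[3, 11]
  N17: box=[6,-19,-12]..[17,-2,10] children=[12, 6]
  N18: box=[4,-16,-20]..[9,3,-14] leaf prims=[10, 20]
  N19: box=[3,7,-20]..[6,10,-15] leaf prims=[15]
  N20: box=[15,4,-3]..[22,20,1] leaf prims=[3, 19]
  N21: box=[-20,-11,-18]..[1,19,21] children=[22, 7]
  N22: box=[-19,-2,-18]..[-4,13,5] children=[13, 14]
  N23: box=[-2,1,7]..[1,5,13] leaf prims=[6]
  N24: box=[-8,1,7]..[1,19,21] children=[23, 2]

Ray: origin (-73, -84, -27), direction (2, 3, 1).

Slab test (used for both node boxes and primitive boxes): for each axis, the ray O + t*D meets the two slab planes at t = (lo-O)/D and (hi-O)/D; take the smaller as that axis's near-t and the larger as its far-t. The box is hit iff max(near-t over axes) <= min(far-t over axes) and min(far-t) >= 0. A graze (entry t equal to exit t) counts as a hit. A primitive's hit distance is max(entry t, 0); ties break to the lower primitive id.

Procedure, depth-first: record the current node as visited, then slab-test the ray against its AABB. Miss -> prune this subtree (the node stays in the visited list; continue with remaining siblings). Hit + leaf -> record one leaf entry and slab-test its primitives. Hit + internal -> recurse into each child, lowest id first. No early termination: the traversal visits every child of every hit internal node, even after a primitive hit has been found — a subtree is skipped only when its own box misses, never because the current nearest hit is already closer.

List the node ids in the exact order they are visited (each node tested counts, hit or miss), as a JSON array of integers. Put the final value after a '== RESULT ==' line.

Traverse from the root:
N0 x:[53/2,97/2] y:[65/3,107/3] z:[7,48] -> hit [53/2,107/3], descend [5, 21]
  N5 x:[73/2,97/2] y:[65/3,107/3] z:[7,47] -> miss, prune
  N21 x:[53/2,37] y:[73/3,103/3] z:[9,48] -> hit [53/2,103/3], descend [7, 22]
    N7 x:[53/2,37] y:[73/3,103/3] z:[33,48] -> hit [33,103/3], descend [10, 24]
      N10 x:[53/2,65/2] y:[73/3,82/3] z:[33,41] -> miss, prune
      N24 x:[65/2,37] y:[85/3,103/3] z:[34,48] -> hit [34,103/3], descend [2, 23]
        N2 x:[65/2,33] y:[98/3,103/3] z:[40,48] -> miss, prune
        N23 x:[71/2,37] y:[85/3,89/3] z:[34,40] -> miss, prune
    N22 x:[27,69/2] y:[82/3,97/3] z:[9,32] -> hit [82/3,32], descend [13, 14]
      N13 x:[29,61/2] y:[82/3,30] z:[9,17] -> miss, prune
      N14 x:[27,69/2] y:[83/3,97/3] z:[12,32] -> hit [83/3,32], descend [4, 15]
        N4 x:[27,59/2] y:[83/3,88/3] z:[12,18] -> miss, prune
        N15 x:[63/2,69/2] y:[91/3,97/3] z:[18,32] -> hit [63/2,32] leaf, test {P4(miss), P12@t=63/2}

Visited [0, 5, 21, 7, 10, 24, 2, 23, 22, 13, 14, 4, 15]. Tests: 13 box, 1 leaf. Nearest: P12.

== RESULT ==
[0, 5, 21, 7, 10, 24, 2, 23, 22, 13, 14, 4, 15]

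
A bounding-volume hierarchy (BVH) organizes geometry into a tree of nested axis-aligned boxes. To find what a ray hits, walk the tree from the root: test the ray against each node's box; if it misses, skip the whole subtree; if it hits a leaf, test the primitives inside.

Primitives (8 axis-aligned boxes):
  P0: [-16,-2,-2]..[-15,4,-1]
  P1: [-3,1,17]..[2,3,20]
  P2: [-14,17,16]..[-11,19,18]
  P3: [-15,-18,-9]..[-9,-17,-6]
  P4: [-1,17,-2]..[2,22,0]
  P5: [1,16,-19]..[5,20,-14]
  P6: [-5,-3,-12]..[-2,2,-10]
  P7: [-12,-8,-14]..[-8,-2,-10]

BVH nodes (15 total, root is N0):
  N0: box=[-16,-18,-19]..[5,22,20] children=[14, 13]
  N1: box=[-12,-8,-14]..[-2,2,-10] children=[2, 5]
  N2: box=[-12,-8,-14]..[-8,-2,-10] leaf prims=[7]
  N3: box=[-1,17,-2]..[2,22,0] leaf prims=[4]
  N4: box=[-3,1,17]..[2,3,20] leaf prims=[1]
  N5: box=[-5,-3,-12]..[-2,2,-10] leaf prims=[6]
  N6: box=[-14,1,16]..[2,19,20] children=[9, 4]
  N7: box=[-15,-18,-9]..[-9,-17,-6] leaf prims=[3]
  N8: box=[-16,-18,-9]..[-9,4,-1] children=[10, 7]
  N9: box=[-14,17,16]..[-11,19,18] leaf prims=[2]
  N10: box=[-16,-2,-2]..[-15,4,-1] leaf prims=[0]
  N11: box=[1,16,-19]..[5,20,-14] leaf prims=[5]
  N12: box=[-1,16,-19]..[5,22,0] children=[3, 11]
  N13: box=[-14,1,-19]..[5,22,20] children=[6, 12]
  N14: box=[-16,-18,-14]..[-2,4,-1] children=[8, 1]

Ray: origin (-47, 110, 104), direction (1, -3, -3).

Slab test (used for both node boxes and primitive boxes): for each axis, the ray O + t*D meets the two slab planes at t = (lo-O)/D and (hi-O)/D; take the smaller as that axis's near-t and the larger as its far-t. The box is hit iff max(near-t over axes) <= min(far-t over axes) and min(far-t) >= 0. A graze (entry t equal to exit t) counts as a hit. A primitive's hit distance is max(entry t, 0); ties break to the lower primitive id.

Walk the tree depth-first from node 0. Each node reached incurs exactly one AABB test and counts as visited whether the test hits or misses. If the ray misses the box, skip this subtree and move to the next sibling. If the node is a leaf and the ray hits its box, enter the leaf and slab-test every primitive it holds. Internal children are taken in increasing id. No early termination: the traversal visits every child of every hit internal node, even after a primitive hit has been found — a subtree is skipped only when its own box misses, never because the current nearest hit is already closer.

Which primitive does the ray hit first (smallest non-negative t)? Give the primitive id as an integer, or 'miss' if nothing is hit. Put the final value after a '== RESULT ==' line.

Trace the traversal:
N0 x:[31,52] y:[88/3,128/3] z:[28,41] -> hit [31,41], descend [13, 14]
  N13 x:[33,52] y:[88/3,109/3] z:[28,41] -> hit [33,109/3], descend [6, 12]
    N6 x:[33,49] y:[91/3,109/3] z:[28,88/3] -> miss, prune
    N12 x:[46,52] y:[88/3,94/3] z:[104/3,41] -> miss, prune
  N14 x:[31,45] y:[106/3,128/3] z:[35,118/3] -> hit [106/3,118/3], descend [1, 8]
    N1 x:[35,45] y:[36,118/3] z:[38,118/3] -> hit [38,118/3], descend [2, 5]
      N2 x:[35,39] y:[112/3,118/3] z:[38,118/3] -> hit [38,39] leaf, test {P7@t=38}
      N5 x:[42,45] y:[36,113/3] z:[38,116/3] -> miss, prune
    N8 x:[31,38] y:[106/3,128/3] z:[35,113/3] -> hit [106/3,113/3], descend [7, 10]
      N7 x:[32,38] y:[127/3,128/3] z:[110/3,113/3] -> miss, prune
      N10 x:[31,32] y:[106/3,112/3] z:[35,106/3] -> miss, prune

Summary -> nodes [0, 13, 6, 12, 14, 1, 2, 5, 8, 7, 10]; box-tests=11; leaf-entries=1; first=P7

== RESULT ==
7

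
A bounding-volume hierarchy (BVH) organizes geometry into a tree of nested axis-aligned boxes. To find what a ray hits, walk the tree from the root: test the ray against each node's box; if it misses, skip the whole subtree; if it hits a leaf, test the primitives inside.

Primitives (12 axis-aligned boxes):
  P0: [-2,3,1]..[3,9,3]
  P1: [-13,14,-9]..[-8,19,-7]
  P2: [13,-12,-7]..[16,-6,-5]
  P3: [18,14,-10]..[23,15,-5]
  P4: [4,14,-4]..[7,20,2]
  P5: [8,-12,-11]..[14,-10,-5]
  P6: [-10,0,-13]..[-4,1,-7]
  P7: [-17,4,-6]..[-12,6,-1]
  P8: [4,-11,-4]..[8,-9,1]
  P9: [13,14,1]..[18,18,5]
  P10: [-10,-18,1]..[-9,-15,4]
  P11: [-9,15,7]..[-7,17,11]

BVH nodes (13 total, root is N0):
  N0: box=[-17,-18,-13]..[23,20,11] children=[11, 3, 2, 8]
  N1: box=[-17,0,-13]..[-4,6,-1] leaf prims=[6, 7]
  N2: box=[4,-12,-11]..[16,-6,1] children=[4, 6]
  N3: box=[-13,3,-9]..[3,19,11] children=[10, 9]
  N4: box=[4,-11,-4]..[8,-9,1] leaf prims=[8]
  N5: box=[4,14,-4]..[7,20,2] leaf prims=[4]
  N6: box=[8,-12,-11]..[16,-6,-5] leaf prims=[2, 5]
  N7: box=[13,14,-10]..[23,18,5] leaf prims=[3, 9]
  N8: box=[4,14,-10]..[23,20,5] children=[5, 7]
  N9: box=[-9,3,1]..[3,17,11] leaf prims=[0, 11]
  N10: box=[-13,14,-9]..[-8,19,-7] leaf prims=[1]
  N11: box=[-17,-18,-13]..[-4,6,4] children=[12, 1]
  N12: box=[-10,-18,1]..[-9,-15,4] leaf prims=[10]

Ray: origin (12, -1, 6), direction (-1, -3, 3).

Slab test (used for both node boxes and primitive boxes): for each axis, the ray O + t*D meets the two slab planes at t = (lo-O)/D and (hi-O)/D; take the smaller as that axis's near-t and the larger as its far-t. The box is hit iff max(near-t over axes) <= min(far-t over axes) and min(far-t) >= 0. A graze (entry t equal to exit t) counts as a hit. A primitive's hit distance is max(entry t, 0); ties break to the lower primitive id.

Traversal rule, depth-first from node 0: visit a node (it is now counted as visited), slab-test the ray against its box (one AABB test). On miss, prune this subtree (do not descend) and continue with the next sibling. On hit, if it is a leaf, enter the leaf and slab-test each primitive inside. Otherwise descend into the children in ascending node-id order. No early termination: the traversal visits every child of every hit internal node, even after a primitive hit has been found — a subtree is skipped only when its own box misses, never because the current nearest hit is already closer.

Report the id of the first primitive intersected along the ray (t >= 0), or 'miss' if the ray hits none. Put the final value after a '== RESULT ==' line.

Trace the traversal:
N0 x:[-11,29] y:[-7,17/3] z:[-19/3,5/3] -> hit [-19/3,5/3], descend [2, 3, 8, 11]
  N2 x:[-4,8] y:[5/3,11/3] z:[-17/3,-5/3] -> miss, prune
  N3 x:[9,25] y:[-20/3,-4/3] z:[-5,5/3] -> miss, prune
  N8 x:[-11,8] y:[-7,-5] z:[-16/3,-1/3] -> miss, prune
  N11 x:[16,29] y:[-7/3,17/3] z:[-19/3,-2/3] -> miss, prune

Summary -> nodes [0, 2, 3, 8, 11]; box-tests=5; leaf-entries=0; first=miss

== RESULT ==
miss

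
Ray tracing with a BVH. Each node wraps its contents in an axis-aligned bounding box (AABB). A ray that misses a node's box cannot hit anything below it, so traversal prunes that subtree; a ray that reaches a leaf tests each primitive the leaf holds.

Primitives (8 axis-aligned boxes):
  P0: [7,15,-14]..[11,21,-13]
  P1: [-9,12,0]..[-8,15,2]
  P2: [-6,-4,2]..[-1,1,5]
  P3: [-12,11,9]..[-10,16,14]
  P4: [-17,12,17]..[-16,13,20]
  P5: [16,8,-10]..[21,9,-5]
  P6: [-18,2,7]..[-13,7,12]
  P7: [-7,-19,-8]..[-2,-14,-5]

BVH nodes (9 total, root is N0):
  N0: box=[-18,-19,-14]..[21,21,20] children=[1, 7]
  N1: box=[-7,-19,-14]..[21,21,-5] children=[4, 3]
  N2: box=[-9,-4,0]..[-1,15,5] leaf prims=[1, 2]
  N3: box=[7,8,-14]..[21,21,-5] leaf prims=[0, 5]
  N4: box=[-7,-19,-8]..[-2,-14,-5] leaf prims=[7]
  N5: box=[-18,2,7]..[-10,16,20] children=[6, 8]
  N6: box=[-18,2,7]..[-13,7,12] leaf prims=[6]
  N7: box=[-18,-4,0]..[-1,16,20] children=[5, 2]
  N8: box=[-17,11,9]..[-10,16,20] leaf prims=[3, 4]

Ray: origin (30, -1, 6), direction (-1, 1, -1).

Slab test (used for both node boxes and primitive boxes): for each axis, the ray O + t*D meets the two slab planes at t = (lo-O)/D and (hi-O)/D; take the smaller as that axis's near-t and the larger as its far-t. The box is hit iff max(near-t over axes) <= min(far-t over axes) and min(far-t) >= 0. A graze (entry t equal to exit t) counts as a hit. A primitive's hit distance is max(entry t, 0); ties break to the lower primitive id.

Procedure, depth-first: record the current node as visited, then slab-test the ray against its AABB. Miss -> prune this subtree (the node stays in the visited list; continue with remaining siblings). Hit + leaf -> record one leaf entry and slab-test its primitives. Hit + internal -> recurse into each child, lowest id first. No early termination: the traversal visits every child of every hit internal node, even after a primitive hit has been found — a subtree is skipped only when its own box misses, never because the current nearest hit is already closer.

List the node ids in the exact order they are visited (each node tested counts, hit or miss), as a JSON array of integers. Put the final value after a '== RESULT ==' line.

Trace the traversal:
N0 x:[9,48] y:[-18,22] z:[-14,20] -> hit [9,20], descend [1, 7]
  N1 x:[9,37] y:[-18,22] z:[11,20] -> hit [11,20], descend [3, 4]
    N3 x:[9,23] y:[9,22] z:[11,20] -> hit [11,20] leaf, test {P0@t=19, P5(miss)}
    N4 x:[32,37] y:[-18,-13] z:[11,14] -> miss, prune
  N7 x:[31,48] y:[-3,17] z:[-14,6] -> miss, prune

Visited [0, 1, 3, 4, 7]. Tests: 5 box, 1 leaf. Nearest: P0.

== RESULT ==
[0, 1, 3, 4, 7]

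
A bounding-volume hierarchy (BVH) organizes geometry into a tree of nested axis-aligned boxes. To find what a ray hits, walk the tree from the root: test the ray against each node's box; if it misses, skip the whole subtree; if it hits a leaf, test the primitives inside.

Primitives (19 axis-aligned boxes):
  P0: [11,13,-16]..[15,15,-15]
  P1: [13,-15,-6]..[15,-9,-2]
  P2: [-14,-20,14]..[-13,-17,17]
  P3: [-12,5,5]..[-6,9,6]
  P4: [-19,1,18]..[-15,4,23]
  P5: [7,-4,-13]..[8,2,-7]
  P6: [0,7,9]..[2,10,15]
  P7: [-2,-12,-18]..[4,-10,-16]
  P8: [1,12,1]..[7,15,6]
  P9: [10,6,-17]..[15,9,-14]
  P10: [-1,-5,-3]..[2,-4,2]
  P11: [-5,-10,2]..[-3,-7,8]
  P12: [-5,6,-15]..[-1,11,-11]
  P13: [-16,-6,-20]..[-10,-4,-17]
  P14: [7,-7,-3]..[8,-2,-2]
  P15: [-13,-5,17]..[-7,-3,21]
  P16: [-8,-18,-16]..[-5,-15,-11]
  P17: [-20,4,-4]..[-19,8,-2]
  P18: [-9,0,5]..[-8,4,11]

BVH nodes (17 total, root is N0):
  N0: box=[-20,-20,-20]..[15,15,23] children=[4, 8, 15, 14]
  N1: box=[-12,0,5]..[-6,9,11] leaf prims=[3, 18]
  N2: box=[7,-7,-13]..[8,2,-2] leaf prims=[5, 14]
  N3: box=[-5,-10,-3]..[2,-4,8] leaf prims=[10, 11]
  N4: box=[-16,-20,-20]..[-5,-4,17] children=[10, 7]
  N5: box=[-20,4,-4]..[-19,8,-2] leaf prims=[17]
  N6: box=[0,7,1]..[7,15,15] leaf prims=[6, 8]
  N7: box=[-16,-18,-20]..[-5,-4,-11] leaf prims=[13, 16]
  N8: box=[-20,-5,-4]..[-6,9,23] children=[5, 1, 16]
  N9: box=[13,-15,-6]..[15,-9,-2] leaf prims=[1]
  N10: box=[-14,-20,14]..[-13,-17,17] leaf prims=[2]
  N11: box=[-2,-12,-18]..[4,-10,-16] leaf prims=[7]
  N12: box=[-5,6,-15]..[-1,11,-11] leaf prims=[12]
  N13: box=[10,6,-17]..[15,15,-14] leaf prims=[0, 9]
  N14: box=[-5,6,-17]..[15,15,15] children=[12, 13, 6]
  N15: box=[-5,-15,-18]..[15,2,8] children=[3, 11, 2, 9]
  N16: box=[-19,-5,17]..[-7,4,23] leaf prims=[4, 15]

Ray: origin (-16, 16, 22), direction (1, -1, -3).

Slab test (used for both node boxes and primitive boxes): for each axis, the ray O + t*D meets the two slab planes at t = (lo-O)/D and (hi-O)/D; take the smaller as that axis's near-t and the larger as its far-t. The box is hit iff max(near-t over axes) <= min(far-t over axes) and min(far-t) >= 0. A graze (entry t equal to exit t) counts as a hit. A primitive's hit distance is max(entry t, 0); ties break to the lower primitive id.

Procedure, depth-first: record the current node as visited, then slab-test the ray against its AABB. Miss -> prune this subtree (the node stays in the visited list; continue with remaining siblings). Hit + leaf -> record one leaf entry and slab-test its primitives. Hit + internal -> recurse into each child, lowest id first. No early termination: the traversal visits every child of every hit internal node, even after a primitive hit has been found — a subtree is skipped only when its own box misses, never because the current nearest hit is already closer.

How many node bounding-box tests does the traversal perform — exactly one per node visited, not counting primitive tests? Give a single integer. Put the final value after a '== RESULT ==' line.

Trace the traversal:
N0 x:[-4,31] y:[1,36] z:[-1/3,14] -> hit [1,14], descend [4, 8, 14, 15]
  N4 x:[0,11] y:[20,36] z:[5/3,14] -> miss, prune
  N8 x:[-4,10] y:[7,21] z:[-1/3,26/3] -> hit [7,26/3], descend [1, 5, 16]
    N1 x:[4,10] y:[7,16] z:[11/3,17/3] -> miss, prune
    N5 x:[-4,-3] y:[8,12] z:[8,26/3] -> miss, prune
    N16 x:[-3,9] y:[12,21] z:[-1/3,5/3] -> miss, prune
  N14 x:[11,31] y:[1,10] z:[7/3,13] -> miss, prune
  N15 x:[11,31] y:[14,31] z:[14/3,40/3] -> miss, prune

Summary -> nodes [0, 4, 8, 1, 5, 16, 14, 15]; box-tests=8; leaf-entries=0; first=miss

== RESULT ==
8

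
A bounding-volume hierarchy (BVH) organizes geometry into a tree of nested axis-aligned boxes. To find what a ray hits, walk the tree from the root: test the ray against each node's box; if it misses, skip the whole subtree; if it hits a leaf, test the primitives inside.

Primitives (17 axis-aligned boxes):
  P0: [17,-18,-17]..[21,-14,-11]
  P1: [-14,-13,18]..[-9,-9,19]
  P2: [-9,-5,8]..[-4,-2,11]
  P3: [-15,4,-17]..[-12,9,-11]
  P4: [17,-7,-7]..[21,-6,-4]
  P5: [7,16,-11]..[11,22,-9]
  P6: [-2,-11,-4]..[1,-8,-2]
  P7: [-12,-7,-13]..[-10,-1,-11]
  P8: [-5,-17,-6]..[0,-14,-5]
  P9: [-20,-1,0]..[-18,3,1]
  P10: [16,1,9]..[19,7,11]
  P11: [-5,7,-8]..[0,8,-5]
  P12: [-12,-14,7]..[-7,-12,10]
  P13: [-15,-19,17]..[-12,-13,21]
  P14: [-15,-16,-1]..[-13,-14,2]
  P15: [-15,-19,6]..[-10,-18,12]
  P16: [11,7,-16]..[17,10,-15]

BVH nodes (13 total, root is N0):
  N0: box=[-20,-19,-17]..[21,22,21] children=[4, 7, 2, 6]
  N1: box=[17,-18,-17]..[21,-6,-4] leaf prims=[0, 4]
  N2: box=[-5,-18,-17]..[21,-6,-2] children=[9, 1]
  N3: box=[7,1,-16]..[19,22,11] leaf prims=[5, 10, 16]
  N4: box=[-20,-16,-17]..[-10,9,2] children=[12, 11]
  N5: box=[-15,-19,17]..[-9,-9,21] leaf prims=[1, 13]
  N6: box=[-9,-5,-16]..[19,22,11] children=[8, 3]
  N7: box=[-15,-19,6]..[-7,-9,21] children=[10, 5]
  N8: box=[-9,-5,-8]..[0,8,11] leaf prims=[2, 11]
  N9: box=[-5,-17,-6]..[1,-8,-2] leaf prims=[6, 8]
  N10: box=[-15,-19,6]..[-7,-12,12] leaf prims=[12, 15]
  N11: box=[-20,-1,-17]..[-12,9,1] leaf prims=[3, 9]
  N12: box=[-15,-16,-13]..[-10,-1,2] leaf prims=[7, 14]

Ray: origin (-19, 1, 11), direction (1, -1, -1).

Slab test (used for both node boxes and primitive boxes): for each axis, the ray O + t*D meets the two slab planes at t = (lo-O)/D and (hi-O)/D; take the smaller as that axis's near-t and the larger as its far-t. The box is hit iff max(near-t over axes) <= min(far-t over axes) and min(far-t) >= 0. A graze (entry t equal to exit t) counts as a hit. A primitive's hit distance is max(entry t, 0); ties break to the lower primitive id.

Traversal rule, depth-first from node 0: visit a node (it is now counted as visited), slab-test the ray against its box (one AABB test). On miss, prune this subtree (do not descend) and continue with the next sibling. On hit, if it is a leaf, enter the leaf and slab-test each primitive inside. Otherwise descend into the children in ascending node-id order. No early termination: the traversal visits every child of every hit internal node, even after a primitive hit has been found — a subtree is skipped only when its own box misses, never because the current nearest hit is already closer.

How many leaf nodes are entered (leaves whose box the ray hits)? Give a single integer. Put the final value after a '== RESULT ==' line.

Traverse from the root:
N0 x:[-1,40] y:[-21,20] z:[-10,28] -> hit [-1,20], descend [2, 4, 6, 7]
  N2 x:[14,40] y:[7,19] z:[13,28] -> hit [14,19], descend [1, 9]
    N1 x:[36,40] y:[7,19] z:[15,28] -> miss, prune
    N9 x:[14,20] y:[9,18] z:[13,17] -> hit [14,17] leaf, test {P6(miss), P8@t=16}
  N4 x:[-1,9] y:[-8,17] z:[9,28] -> hit [9,9], descend [11, 12]
    N11 x:[-1,7] y:[-8,2] z:[10,28] -> miss, prune
    N12 x:[4,9] y:[2,17] z:[9,24] -> hit [9,9] leaf, test {P7(miss), P14(miss)}
  N6 x:[10,38] y:[-21,6] z:[0,27] -> miss, prune
  N7 x:[4,12] y:[10,20] z:[-10,5] -> miss, prune

Visited [0, 2, 1, 9, 4, 11, 12, 6, 7]. Tests: 9 box, 2 leaf. Nearest: P8.

== RESULT ==
2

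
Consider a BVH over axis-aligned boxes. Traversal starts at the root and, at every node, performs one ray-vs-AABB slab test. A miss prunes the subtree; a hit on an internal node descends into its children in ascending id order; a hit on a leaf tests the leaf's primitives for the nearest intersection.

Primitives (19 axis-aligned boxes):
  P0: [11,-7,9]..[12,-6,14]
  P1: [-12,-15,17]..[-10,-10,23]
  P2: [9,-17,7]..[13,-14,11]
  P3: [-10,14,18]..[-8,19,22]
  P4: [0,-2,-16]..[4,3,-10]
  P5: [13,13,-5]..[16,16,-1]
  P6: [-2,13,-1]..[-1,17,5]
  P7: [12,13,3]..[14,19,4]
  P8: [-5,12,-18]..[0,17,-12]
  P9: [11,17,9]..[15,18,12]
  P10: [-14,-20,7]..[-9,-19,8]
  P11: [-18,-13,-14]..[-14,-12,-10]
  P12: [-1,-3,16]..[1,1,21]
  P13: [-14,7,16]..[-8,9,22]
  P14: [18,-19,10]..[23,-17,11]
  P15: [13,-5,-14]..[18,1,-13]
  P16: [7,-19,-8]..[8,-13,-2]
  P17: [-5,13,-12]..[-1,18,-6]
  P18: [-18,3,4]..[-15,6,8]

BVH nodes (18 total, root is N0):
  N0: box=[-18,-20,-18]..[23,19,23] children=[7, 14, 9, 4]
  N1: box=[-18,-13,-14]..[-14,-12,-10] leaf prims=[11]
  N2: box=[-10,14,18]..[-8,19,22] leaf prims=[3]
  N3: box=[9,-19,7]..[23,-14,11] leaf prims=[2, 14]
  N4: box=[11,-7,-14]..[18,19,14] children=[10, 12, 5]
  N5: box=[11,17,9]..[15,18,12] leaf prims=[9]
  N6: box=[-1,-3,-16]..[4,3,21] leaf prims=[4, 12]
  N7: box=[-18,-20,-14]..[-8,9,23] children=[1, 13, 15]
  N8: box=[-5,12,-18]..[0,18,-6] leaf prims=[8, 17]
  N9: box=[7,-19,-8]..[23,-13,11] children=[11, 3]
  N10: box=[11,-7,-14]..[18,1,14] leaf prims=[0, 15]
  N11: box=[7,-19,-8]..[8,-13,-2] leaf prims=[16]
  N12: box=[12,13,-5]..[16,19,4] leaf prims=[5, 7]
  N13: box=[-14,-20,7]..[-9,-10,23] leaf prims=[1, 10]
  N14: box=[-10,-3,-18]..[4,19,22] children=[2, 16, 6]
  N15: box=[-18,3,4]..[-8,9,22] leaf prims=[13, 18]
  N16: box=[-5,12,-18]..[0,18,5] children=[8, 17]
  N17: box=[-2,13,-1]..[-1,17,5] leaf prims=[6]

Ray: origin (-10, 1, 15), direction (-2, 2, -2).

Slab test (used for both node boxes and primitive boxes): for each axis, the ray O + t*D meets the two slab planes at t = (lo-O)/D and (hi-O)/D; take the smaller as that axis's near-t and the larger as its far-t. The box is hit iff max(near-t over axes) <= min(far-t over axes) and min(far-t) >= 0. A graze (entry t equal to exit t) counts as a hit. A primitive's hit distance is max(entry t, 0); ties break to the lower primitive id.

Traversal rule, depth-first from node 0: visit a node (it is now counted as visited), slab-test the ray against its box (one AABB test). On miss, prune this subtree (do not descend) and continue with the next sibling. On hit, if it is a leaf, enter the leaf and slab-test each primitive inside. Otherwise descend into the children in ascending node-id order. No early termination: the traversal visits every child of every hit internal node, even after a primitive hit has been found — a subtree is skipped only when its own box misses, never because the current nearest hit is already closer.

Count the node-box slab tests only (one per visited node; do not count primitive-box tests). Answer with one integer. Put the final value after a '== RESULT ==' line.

Trace the traversal:
N0 x:[-33/2,4] y:[-21/2,9] z:[-4,33/2] -> hit [-4,4], descend [4, 7, 9, 14]
  N4 x:[-14,-21/2] y:[-4,9] z:[1/2,29/2] -> miss, prune
  N7 x:[-1,4] y:[-21/2,4] z:[-4,29/2] -> hit [-1,4], descend [1, 13, 15]
    N1 x:[2,4] y:[-7,-13/2] z:[25/2,29/2] -> miss, prune
    N13 x:[-1/2,2] y:[-21/2,-11/2] z:[-4,4] -> miss, prune
    N15 x:[-1,4] y:[1,4] z:[-7/2,11/2] -> hit [1,4] leaf, test {P13(miss), P18(miss)}
  N9 x:[-33/2,-17/2] y:[-10,-7] z:[2,23/2] -> miss, prune
  N14 x:[-7,0] y:[-2,9] z:[-7/2,33/2] -> hit [-2,0], descend [2, 6, 16]
    N2 x:[-1,0] y:[13/2,9] z:[-7/2,-3/2] -> miss, prune
    N6 x:[-7,-9/2] y:[-2,1] z:[-3,31/2] -> miss, prune
    N16 x:[-5,-5/2] y:[11/2,17/2] z:[5,33/2] -> miss, prune

Summary -> nodes [0, 4, 7, 1, 13, 15, 9, 14, 2, 6, 16]; box-tests=11; leaf-entries=1; first=miss

== RESULT ==
11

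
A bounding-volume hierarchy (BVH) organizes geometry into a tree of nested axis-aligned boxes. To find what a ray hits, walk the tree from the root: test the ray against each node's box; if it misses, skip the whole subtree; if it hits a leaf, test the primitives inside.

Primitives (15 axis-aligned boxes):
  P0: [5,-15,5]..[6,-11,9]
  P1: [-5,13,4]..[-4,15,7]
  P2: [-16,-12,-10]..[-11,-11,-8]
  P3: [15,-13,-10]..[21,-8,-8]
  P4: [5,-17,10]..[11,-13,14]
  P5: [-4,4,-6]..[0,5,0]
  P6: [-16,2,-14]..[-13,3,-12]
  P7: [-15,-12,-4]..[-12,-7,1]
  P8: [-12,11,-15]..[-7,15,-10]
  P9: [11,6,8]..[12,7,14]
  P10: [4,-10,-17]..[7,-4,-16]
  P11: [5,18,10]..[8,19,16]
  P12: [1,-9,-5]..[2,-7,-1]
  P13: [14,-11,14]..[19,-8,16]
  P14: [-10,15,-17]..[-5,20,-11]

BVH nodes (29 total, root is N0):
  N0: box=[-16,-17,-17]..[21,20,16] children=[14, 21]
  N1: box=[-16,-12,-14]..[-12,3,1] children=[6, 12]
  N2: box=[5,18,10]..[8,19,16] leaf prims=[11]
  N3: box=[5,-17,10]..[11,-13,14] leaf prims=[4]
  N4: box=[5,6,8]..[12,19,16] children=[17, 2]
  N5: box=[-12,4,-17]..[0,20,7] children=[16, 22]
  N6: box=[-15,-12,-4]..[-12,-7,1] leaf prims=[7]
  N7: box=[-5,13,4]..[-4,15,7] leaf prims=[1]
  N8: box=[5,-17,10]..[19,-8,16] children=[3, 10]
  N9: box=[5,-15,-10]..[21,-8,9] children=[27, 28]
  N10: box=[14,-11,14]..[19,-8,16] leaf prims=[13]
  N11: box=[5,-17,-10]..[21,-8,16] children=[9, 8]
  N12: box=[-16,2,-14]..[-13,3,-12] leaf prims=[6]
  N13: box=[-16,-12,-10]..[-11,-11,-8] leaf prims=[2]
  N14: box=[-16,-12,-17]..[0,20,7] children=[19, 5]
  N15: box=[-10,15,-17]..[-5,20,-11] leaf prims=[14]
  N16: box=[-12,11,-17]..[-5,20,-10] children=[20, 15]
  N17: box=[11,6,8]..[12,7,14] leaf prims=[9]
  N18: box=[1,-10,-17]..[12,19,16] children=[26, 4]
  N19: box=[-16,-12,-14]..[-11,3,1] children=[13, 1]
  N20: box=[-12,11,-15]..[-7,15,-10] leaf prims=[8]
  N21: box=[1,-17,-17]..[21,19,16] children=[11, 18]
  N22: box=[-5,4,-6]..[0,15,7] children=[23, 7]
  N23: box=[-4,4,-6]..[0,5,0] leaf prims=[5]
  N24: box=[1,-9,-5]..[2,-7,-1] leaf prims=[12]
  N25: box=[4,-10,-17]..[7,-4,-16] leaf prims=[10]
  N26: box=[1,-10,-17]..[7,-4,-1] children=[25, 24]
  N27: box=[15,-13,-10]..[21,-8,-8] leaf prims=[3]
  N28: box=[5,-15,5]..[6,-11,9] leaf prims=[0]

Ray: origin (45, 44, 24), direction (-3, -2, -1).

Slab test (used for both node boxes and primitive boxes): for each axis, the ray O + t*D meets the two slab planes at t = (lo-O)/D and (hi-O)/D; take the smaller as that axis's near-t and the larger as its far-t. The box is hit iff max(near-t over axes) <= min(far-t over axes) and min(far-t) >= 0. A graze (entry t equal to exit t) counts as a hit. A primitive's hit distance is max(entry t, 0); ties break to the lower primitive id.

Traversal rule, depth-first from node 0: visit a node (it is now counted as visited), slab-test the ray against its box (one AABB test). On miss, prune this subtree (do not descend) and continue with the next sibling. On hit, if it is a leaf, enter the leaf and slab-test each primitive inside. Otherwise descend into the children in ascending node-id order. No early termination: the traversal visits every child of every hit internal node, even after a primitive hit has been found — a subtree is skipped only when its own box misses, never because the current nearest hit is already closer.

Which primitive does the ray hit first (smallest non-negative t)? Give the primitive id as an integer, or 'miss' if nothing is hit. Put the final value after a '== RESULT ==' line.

Traverse from the root:
N0 x:[8,61/3] y:[12,61/2] z:[8,41] -> hit [12,61/3], descend [14, 21]
  N14 x:[15,61/3] y:[12,28] z:[17,41] -> hit [17,61/3], descend [5, 19]
    N5 x:[15,19] y:[12,20] z:[17,41] -> hit [17,19], descend [16, 22]
      N16 x:[50/3,19] y:[12,33/2] z:[34,41] -> miss, prune
      N22 x:[15,50/3] y:[29/2,20] z:[17,30] -> miss, prune
    N19 x:[56/3,61/3] y:[41/2,28] z:[23,38] -> miss, prune
  N21 x:[8,44/3] y:[25/2,61/2] z:[8,41] -> hit [25/2,44/3], descend [11, 18]
    N11 x:[8,40/3] y:[26,61/2] z:[8,34] -> miss, prune
    N18 x:[11,44/3] y:[25/2,27] z:[8,41] -> hit [25/2,44/3], descend [4, 26]
      N4 x:[11,40/3] y:[25/2,19] z:[8,16] -> hit [25/2,40/3], descend [2, 17]
        N2 x:[37/3,40/3] y:[25/2,13] z:[8,14] -> hit [25/2,13] leaf, test {P11@t=25/2}
        N17 x:[11,34/3] y:[37/2,19] z:[10,16] -> miss, prune
      N26 x:[38/3,44/3] y:[24,27] z:[25,41] -> miss, prune

order=[0, 14, 5, 16, 22, 19, 21, 11, 18, 4, 2, 17, 26]  |boxes|=13  |leaves|=1  hit=P11

== RESULT ==
11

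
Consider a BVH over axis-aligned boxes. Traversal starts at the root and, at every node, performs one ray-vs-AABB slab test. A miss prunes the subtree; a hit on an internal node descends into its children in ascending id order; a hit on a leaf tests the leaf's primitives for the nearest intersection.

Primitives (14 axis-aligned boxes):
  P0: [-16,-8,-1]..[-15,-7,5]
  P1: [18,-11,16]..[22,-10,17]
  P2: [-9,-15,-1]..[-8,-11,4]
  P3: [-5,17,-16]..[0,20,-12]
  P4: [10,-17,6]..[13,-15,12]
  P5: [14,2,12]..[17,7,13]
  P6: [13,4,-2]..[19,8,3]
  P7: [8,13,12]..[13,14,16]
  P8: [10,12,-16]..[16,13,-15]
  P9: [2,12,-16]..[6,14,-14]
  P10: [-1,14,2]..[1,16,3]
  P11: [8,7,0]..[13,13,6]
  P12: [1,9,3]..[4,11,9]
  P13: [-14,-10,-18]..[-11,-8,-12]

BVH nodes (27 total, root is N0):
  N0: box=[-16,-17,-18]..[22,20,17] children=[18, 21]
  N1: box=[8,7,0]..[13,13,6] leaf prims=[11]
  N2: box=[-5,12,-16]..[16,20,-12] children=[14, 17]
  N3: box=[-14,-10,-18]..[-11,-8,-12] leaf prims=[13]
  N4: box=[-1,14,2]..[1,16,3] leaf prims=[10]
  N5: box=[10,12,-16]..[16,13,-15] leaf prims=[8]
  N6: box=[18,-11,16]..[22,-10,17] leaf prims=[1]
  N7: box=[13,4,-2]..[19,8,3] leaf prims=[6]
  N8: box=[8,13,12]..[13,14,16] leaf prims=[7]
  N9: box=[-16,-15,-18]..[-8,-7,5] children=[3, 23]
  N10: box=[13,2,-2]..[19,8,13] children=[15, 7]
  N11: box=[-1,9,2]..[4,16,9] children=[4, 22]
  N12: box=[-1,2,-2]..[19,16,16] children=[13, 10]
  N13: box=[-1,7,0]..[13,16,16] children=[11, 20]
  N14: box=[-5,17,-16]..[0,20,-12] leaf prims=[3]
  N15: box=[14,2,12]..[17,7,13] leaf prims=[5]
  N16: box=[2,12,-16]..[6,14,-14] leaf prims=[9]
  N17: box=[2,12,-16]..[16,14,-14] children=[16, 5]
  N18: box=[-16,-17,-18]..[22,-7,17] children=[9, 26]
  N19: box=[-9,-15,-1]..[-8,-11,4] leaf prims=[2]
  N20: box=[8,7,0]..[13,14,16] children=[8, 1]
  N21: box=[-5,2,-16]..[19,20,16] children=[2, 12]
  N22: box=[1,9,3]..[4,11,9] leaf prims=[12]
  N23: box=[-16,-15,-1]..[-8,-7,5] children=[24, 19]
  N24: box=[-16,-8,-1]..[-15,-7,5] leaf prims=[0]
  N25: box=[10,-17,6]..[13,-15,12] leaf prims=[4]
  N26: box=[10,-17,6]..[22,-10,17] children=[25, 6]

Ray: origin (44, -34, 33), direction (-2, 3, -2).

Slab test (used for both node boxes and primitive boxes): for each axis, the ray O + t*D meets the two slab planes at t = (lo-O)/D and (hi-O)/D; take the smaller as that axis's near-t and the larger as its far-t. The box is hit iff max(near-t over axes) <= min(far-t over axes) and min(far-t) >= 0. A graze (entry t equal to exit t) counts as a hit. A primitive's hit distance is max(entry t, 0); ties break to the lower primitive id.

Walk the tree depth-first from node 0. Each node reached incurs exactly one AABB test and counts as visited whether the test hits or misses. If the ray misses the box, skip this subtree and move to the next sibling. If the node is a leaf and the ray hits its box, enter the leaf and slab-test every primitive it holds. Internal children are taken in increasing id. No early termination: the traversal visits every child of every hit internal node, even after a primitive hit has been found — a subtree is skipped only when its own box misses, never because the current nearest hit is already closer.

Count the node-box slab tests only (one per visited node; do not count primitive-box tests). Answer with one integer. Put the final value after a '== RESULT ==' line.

Walk:
N0 x:[11,30] y:[17/3,18] z:[8,51/2] -> hit [11,18], descend [18, 21]
  N18 x:[11,30] y:[17/3,9] z:[8,51/2] -> miss, prune
  N21 x:[25/2,49/2] y:[12,18] z:[17/2,49/2] -> hit [25/2,18], descend [2, 12]
    N2 x:[14,49/2] y:[46/3,18] z:[45/2,49/2] -> miss, prune
    N12 x:[25/2,45/2] y:[12,50/3] z:[17/2,35/2] -> hit [25/2,50/3], descend [10, 13]
      N10 x:[25/2,31/2] y:[12,14] z:[10,35/2] -> hit [25/2,14], descend [7, 15]
        N7 x:[25/2,31/2] y:[38/3,14] z:[15,35/2] -> miss, prune
        N15 x:[27/2,15] y:[12,41/3] z:[10,21/2] -> miss, prune
      N13 x:[31/2,45/2] y:[41/3,50/3] z:[17/2,33/2] -> hit [31/2,33/2], descend [11, 20]
        N11 x:[20,45/2] y:[43/3,50/3] z:[12,31/2] -> miss, prune
        N20 x:[31/2,18] y:[41/3,16] z:[17/2,33/2] -> hit [31/2,16], descend [1, 8]
          N1 x:[31/2,18] y:[41/3,47/3] z:[27/2,33/2] -> hit [31/2,47/3] leaf, test {P11@t=31/2}
          N8 x:[31/2,18] y:[47/3,16] z:[17/2,21/2] -> miss, prune

Summary -> nodes [0, 18, 21, 2, 12, 10, 7, 15, 13, 11, 20, 1, 8]; box-tests=13; leaf-entries=1; first=P11

== RESULT ==
13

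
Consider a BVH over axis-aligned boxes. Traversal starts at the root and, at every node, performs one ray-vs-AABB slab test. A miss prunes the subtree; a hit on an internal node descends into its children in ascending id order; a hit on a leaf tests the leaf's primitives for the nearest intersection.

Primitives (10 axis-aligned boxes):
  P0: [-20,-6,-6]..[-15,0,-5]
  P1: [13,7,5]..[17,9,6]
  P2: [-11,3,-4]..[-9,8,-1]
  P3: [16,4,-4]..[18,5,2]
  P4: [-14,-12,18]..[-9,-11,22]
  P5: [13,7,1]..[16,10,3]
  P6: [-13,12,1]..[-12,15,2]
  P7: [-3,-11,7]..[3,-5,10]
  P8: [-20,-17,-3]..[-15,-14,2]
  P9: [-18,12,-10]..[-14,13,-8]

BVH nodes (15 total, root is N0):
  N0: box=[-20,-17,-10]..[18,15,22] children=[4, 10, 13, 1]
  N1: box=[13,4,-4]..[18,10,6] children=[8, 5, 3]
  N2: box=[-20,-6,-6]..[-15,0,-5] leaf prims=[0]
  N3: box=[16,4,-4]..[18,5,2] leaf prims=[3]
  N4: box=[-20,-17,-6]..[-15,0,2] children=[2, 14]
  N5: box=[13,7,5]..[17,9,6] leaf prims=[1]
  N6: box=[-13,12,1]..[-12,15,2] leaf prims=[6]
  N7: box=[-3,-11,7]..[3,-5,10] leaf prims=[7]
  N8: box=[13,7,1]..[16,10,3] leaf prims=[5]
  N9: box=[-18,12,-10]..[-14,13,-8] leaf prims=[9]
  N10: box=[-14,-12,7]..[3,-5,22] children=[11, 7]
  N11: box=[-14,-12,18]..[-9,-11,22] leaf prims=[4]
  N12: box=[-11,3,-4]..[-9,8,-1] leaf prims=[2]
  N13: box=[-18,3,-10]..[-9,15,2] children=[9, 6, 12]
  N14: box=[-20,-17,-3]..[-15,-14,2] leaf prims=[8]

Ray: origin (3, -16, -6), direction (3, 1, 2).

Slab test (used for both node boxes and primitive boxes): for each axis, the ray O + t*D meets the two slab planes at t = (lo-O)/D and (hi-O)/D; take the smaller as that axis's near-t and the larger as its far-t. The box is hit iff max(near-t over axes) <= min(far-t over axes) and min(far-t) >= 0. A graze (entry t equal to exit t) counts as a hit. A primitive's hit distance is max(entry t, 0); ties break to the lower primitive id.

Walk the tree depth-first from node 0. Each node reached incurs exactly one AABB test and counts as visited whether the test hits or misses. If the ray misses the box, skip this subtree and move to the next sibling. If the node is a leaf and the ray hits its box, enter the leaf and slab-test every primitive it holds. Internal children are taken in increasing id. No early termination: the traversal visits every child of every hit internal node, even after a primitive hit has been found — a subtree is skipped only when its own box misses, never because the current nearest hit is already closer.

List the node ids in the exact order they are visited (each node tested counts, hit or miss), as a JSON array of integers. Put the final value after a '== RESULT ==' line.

Walk:
N0 x:[-23/3,5] y:[-1,31] z:[-2,14] -> hit [-1,5], descend [1, 4, 10, 13]
  N1 x:[10/3,5] y:[20,26] z:[1,6] -> miss, prune
  N4 x:[-23/3,-6] y:[-1,16] z:[0,4] -> miss, prune
  N10 x:[-17/3,0] y:[4,11] z:[13/2,14] -> miss, prune
  N13 x:[-7,-4] y:[19,31] z:[-2,4] -> miss, prune

Visited [0, 1, 4, 10, 13]. Tests: 5 box, 0 leaf. Nearest: miss.

== RESULT ==
[0, 1, 4, 10, 13]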